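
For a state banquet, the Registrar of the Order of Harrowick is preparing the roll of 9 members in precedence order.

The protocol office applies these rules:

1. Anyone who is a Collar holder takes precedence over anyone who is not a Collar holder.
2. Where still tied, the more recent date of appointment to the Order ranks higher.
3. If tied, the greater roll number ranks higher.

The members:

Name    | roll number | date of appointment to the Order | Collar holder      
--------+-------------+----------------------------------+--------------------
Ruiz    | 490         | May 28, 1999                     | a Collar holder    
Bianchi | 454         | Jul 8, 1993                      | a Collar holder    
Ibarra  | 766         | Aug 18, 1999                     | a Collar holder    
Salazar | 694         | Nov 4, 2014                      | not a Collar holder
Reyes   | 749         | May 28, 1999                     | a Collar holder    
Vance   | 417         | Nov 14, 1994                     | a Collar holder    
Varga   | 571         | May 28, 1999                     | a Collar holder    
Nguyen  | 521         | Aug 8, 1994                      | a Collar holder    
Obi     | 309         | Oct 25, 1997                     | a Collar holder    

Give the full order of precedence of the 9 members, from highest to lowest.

Ibarra, Reyes, Varga, Ruiz, Obi, Vance, Nguyen, Bianchi, Salazar

By the first rule: Ibarra, Reyes, Varga, Ruiz, Obi, Vance, Nguyen and Bianchi (each a Collar holder); then Salazar (not a Collar holder).
Among Ibarra, Reyes, Varga, Ruiz, Obi, Vance, Nguyen and Bianchi, by date of appointment to the Order (later first): Ibarra (Aug 18, 1999) before Reyes, Varga and Ruiz (May 28, 1999) before Obi (Oct 25, 1997) before Vance (Nov 14, 1994) before Nguyen (Aug 8, 1994) before Bianchi (Jul 8, 1993).
Among Reyes, Varga and Ruiz, by roll number (higher first): Reyes (749) before Varga (571) before Ruiz (490).
Full order: Ibarra, Reyes, Varga, Ruiz, Obi, Vance, Nguyen, Bianchi, Salazar.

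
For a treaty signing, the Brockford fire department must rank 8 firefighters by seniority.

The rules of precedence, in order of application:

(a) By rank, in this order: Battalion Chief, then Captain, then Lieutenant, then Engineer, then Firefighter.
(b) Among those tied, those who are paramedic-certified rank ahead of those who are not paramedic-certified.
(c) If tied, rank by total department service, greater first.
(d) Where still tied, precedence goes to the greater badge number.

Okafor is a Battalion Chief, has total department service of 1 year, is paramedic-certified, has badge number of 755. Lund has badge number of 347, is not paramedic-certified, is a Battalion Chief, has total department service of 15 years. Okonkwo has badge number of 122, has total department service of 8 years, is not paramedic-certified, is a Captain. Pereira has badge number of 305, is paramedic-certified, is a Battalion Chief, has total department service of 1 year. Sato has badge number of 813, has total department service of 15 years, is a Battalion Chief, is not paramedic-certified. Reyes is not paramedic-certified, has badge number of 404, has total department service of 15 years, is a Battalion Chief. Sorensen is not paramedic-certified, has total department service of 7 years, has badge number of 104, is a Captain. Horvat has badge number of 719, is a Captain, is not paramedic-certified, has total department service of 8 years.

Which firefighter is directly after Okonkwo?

By rank: Okafor, Pereira, Sato, Reyes and Lund (Battalion Chief); then Horvat, Okonkwo and Sorensen (Captain).
Among Okafor, Pereira, Sato, Reyes and Lund, paramedic-certified before not paramedic-certified: Okafor and Pereira (paramedic-certified) before Sato, Reyes and Lund (not paramedic-certified).
Okafor and Pereira both have total department service 1 year, so the next rule applies.
Among Okafor and Pereira, by badge number (higher first): Okafor (755) before Pereira (305).
Sato, Reyes and Lund all have total department service 15 years, so the next rule applies.
Among Sato, Reyes and Lund, by badge number (higher first): Sato (813) before Reyes (404) before Lund (347).
Horvat, Okonkwo and Sorensen are each not paramedic-certified, so the next rule applies.
Among Horvat, Okonkwo and Sorensen, by total department service (higher first): Horvat and Okonkwo (8 years) before Sorensen (7 years).
Among Horvat and Okonkwo, by badge number (higher first): Horvat (719) before Okonkwo (122).
Order: Okafor, Pereira, Sato, Reyes, Lund, Horvat, Okonkwo, Sorensen.

Sorensen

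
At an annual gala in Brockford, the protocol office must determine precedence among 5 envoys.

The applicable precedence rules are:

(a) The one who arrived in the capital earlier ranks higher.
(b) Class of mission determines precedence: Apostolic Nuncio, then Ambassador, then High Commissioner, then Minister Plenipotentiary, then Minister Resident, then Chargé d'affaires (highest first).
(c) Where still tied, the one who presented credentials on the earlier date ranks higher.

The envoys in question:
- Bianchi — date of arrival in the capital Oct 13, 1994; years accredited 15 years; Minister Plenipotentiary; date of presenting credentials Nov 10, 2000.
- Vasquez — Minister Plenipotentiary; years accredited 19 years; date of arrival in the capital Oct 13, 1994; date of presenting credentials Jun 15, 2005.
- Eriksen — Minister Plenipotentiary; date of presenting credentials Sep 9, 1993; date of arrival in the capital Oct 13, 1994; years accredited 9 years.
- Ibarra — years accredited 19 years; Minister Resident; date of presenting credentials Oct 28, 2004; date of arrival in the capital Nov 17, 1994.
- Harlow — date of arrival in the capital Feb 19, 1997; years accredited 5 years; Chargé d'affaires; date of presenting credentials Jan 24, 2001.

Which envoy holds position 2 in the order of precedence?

By date of arrival in the capital (earlier first): Eriksen, Bianchi and Vasquez (each Oct 13, 1994); then Ibarra (Nov 17, 1994); then Harlow (Feb 19, 1997).
Eriksen, Bianchi and Vasquez are each Minister Plenipotentiary, so the next rule applies.
Among Eriksen, Bianchi and Vasquez, by date of presenting credentials (earlier first): Eriksen (Sep 9, 1993) before Bianchi (Nov 10, 2000) before Vasquez (Jun 15, 2005).
Order: Eriksen, Bianchi, Vasquez, Ibarra, Harlow.

Bianchi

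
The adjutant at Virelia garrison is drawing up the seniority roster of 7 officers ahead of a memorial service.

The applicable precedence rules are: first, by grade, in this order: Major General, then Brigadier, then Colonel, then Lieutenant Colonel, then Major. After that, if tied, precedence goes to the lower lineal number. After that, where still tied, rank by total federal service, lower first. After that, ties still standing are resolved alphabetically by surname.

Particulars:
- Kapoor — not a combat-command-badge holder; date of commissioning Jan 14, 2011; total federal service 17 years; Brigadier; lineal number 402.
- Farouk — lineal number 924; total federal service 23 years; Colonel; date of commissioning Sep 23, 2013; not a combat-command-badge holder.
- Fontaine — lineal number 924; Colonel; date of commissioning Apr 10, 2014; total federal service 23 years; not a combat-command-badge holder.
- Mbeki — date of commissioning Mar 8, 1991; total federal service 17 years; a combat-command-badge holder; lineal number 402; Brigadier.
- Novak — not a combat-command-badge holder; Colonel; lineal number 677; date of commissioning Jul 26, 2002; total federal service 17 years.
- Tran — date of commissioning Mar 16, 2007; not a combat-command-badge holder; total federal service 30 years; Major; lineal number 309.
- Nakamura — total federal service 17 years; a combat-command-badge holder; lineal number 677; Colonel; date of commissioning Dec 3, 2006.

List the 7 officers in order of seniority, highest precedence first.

Kapoor, Mbeki, Nakamura, Novak, Farouk, Fontaine, Tran

By grade: Kapoor and Mbeki (Brigadier); then Nakamura, Novak, Farouk and Fontaine (Colonel); then Tran (Major).
Kapoor and Mbeki both have lineal number 402, so the next rule applies.
Kapoor and Mbeki both have total federal service 17 years, so the next rule applies.
Among Kapoor and Mbeki, alphabetically by surname: Kapoor before Mbeki.
Among Nakamura, Novak, Farouk and Fontaine, by lineal number (lower first): Nakamura and Novak (677) before Farouk and Fontaine (924).
Nakamura and Novak both have total federal service 17 years, so the next rule applies.
Among Nakamura and Novak, alphabetically by surname: Nakamura before Novak.
Farouk and Fontaine both have total federal service 23 years, so the next rule applies.
Among Farouk and Fontaine, alphabetically by surname: Farouk before Fontaine.
Full order: Kapoor, Mbeki, Nakamura, Novak, Farouk, Fontaine, Tran.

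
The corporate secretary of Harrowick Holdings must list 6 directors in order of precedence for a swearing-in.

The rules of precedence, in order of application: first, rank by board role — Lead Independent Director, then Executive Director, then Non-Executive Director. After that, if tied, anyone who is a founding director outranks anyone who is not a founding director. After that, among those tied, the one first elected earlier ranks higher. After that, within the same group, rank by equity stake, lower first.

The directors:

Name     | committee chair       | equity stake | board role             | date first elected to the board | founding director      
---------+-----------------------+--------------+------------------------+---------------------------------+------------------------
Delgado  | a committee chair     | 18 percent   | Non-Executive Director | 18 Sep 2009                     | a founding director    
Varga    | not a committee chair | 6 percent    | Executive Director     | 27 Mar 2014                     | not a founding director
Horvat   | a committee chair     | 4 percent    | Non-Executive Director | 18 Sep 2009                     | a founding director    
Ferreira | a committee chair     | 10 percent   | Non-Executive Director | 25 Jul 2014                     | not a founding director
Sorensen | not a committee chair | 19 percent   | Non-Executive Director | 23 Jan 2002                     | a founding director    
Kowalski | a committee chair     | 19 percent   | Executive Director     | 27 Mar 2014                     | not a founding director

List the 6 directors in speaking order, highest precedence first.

By board role: Varga and Kowalski (Executive Director); then Sorensen, Horvat, Delgado and Ferreira (Non-Executive Director).
Varga and Kowalski are each not a founding director, so the next rule applies.
Varga and Kowalski both have date first elected to the board 27 Mar 2014, so the next rule applies.
Among Varga and Kowalski, by equity stake (lower first): Varga (6 percent) before Kowalski (19 percent).
Among Sorensen, Horvat, Delgado and Ferreira, a founding director before not a founding director: Sorensen, Horvat and Delgado (a founding director) before Ferreira (not a founding director).
Among Sorensen, Horvat and Delgado, by date first elected to the board (earlier first): Sorensen (23 Jan 2002) before Horvat and Delgado (18 Sep 2009).
Among Horvat and Delgado, by equity stake (lower first): Horvat (4 percent) before Delgado (18 percent).
Full order: Varga, Kowalski, Sorensen, Horvat, Delgado, Ferreira.

Varga, Kowalski, Sorensen, Horvat, Delgado, Ferreira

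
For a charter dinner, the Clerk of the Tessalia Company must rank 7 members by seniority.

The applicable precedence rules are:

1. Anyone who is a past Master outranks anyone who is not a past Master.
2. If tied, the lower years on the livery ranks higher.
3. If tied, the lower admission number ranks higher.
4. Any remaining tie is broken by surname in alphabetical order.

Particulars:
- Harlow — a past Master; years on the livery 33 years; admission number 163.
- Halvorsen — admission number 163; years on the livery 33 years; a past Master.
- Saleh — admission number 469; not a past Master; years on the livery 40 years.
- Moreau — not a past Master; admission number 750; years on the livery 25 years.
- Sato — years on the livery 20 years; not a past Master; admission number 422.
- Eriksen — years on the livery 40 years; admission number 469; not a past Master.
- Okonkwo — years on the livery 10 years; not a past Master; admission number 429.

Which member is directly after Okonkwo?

Sato

By the first rule: Halvorsen and Harlow (both a past Master); then Okonkwo, Sato, Moreau, Eriksen and Saleh (each not a past Master).
Halvorsen and Harlow both have years on the livery 33 years, so the next rule applies.
Halvorsen and Harlow both have admission number 163, so the next rule applies.
Among Halvorsen and Harlow, alphabetically by surname: Halvorsen before Harlow.
Among Okonkwo, Sato, Moreau, Eriksen and Saleh, by years on the livery (lower first): Okonkwo (10 years) before Sato (20 years) before Moreau (25 years) before Eriksen and Saleh (40 years).
Eriksen and Saleh both have admission number 469, so the next rule applies.
Among Eriksen and Saleh, alphabetically by surname: Eriksen before Saleh.
Order: Halvorsen, Harlow, Okonkwo, Sato, Moreau, Eriksen, Saleh.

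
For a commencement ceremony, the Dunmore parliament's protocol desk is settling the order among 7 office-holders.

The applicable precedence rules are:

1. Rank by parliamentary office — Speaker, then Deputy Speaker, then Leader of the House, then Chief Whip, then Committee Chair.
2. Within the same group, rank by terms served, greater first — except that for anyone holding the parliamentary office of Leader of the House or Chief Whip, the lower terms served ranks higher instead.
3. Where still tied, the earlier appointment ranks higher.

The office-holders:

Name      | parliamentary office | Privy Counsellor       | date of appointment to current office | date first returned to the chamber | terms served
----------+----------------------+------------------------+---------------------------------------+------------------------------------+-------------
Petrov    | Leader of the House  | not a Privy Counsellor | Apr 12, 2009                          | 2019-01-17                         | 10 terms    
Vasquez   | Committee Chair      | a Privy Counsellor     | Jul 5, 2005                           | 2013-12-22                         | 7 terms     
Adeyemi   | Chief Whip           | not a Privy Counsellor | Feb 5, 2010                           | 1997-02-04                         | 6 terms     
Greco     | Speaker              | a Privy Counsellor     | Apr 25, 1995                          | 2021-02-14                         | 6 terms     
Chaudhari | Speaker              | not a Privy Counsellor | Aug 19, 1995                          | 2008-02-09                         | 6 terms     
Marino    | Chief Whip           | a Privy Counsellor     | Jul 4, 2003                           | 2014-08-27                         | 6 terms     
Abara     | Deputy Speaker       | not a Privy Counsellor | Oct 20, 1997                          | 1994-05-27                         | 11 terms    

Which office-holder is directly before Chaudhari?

By parliamentary office: Greco and Chaudhari (Speaker); then Abara (Deputy Speaker); then Petrov (Leader of the House); then Marino and Adeyemi (Chief Whip); then Vasquez (Committee Chair).
Greco and Chaudhari both have terms served 6 terms, so the next rule applies.
Among Greco and Chaudhari, by date of appointment to current office (earlier first): Greco (Apr 25, 1995) before Chaudhari (Aug 19, 1995).
Marino and Adeyemi both have terms served 6 terms, so the next rule applies.
Among Marino and Adeyemi, by date of appointment to current office (earlier first): Marino (Jul 4, 2003) before Adeyemi (Feb 5, 2010).
Order: Greco, Chaudhari, Abara, Petrov, Marino, Adeyemi, Vasquez.

Greco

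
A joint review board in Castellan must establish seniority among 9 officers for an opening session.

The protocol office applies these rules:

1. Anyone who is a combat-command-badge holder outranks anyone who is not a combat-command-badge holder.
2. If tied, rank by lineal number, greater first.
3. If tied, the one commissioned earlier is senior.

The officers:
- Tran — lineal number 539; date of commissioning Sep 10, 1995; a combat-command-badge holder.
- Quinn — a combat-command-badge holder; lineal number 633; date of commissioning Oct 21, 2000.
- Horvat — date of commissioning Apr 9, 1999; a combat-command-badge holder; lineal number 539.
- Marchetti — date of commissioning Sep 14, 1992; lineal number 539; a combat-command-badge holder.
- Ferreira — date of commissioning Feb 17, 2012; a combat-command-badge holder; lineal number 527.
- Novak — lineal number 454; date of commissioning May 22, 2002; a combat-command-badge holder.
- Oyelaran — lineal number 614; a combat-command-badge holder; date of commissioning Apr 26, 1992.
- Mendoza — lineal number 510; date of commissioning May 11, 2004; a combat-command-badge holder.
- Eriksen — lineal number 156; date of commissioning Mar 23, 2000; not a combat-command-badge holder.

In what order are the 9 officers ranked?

Quinn, Oyelaran, Marchetti, Tran, Horvat, Ferreira, Mendoza, Novak, Eriksen

By the first rule: Quinn, Oyelaran, Marchetti, Tran, Horvat, Ferreira, Mendoza and Novak (each a combat-command-badge holder); then Eriksen (not a combat-command-badge holder).
Among Quinn, Oyelaran, Marchetti, Tran, Horvat, Ferreira, Mendoza and Novak, by lineal number (higher first): Quinn (633) before Oyelaran (614) before Marchetti, Tran and Horvat (539) before Ferreira (527) before Mendoza (510) before Novak (454).
Among Marchetti, Tran and Horvat, by date of commissioning (earlier first): Marchetti (Sep 14, 1992) before Tran (Sep 10, 1995) before Horvat (Apr 9, 1999).
Full order: Quinn, Oyelaran, Marchetti, Tran, Horvat, Ferreira, Mendoza, Novak, Eriksen.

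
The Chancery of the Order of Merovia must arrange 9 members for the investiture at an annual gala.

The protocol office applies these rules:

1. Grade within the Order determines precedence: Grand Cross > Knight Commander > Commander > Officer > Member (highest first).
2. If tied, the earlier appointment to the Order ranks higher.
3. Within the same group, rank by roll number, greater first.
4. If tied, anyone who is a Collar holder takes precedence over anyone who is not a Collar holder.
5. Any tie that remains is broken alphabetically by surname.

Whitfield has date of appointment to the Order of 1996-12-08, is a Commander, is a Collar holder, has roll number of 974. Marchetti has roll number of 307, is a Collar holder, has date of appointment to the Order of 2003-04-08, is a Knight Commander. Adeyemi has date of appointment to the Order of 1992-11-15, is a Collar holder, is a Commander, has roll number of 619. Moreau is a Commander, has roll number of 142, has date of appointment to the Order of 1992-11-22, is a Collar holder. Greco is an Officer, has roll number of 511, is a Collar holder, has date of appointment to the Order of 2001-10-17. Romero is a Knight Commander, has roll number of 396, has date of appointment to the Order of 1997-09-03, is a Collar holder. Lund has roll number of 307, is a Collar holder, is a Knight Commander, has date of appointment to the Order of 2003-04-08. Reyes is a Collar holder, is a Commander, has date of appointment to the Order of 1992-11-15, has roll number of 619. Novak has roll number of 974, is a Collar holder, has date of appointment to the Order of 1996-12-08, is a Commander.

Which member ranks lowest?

By grade within the Order: Romero, Lund and Marchetti (Knight Commander); then Adeyemi, Reyes, Moreau, Novak and Whitfield (Commander); then Greco (Officer).
Among Romero, Lund and Marchetti, by date of appointment to the Order (earlier first): Romero (1997-09-03) before Lund and Marchetti (2003-04-08).
Lund and Marchetti both have roll number 307, so the next rule applies.
Lund and Marchetti are each a Collar holder, so the next rule applies.
Among Lund and Marchetti, alphabetically by surname: Lund before Marchetti.
Among Adeyemi, Reyes, Moreau, Novak and Whitfield, by date of appointment to the Order (earlier first): Adeyemi and Reyes (1992-11-15) before Moreau (1992-11-22) before Novak and Whitfield (1996-12-08).
Adeyemi and Reyes both have roll number 619, so the next rule applies.
Adeyemi and Reyes are each a Collar holder, so the next rule applies.
Among Adeyemi and Reyes, alphabetically by surname: Adeyemi before Reyes.
Novak and Whitfield both have roll number 974, so the next rule applies.
Novak and Whitfield are each a Collar holder, so the next rule applies.
Among Novak and Whitfield, alphabetically by surname: Novak before Whitfield.
Order: Romero, Lund, Marchetti, Adeyemi, Reyes, Moreau, Novak, Whitfield, Greco.

Greco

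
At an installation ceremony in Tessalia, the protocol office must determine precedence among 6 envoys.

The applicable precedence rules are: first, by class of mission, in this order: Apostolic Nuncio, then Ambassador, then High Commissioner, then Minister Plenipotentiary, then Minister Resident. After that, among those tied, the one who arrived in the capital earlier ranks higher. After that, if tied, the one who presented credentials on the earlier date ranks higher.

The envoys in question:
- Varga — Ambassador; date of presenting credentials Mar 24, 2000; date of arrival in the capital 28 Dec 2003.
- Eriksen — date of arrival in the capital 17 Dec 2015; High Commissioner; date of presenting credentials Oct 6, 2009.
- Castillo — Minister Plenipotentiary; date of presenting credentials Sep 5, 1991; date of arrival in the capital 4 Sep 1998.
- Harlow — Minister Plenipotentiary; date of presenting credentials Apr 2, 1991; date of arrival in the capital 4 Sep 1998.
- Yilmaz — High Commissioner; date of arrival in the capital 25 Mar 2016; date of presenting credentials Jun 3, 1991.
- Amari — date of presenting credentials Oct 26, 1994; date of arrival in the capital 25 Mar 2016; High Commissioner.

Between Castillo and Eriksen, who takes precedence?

Eriksen

By class of mission: Varga (Ambassador); then Eriksen, Yilmaz and Amari (High Commissioner); then Harlow and Castillo (Minister Plenipotentiary).
Among Eriksen, Yilmaz and Amari, by date of arrival in the capital (earlier first): Eriksen (17 Dec 2015) before Yilmaz and Amari (25 Mar 2016).
Among Yilmaz and Amari, by date of presenting credentials (earlier first): Yilmaz (Jun 3, 1991) before Amari (Oct 26, 1994).
Harlow and Castillo both have date of arrival in the capital 4 Sep 1998, so the next rule applies.
Among Harlow and Castillo, by date of presenting credentials (earlier first): Harlow (Apr 2, 1991) before Castillo (Sep 5, 1991).
So Eriksen takes precedence.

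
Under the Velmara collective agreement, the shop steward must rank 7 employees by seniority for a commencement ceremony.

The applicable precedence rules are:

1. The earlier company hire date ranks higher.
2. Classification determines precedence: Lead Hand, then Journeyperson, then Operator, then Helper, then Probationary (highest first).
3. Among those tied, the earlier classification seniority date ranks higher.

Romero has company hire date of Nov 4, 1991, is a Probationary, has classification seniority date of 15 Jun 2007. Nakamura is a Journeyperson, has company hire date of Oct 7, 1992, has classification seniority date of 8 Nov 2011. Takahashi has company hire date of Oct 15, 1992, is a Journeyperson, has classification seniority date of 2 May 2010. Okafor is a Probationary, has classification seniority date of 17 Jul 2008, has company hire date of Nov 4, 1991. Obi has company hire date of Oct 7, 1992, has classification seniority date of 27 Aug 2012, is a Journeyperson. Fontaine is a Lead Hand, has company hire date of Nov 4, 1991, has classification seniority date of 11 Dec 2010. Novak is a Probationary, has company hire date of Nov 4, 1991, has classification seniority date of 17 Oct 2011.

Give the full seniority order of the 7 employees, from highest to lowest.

Fontaine, Romero, Okafor, Novak, Nakamura, Obi, Takahashi

By company hire date (earlier first): Fontaine, Romero, Okafor and Novak (each Nov 4, 1991); then Nakamura and Obi (both Oct 7, 1992); then Takahashi (Oct 15, 1992).
Among Fontaine, Romero, Okafor and Novak, by classification: Fontaine (Lead Hand) before Romero, Okafor and Novak (Probationary).
Among Romero, Okafor and Novak, by classification seniority date (earlier first): Romero (15 Jun 2007) before Okafor (17 Jul 2008) before Novak (17 Oct 2011).
Nakamura and Obi are each Journeyperson, so the next rule applies.
Among Nakamura and Obi, by classification seniority date (earlier first): Nakamura (8 Nov 2011) before Obi (27 Aug 2012).
Full order: Fontaine, Romero, Okafor, Novak, Nakamura, Obi, Takahashi.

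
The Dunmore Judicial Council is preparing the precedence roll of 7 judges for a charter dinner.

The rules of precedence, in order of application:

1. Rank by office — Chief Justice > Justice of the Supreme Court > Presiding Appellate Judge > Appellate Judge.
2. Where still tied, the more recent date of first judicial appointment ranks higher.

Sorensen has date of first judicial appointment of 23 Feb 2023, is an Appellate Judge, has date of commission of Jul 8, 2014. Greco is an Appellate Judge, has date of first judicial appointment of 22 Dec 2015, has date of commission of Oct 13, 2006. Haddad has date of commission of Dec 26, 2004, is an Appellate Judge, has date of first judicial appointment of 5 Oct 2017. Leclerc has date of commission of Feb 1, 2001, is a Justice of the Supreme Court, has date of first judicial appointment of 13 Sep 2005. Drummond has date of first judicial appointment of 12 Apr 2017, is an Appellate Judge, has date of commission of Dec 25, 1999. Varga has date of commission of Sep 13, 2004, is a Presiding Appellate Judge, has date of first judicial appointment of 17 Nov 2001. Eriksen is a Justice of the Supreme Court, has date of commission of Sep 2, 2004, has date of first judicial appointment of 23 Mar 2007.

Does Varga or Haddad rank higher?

By office: Eriksen and Leclerc (Justice of the Supreme Court); then Varga (Presiding Appellate Judge); then Sorensen, Haddad, Drummond and Greco (Appellate Judge).
Among Eriksen and Leclerc, by date of first judicial appointment (later first): Eriksen (23 Mar 2007) before Leclerc (13 Sep 2005).
Among Sorensen, Haddad, Drummond and Greco, by date of first judicial appointment (later first): Sorensen (23 Feb 2023) before Haddad (5 Oct 2017) before Drummond (12 Apr 2017) before Greco (22 Dec 2015).
So Varga takes precedence.

Varga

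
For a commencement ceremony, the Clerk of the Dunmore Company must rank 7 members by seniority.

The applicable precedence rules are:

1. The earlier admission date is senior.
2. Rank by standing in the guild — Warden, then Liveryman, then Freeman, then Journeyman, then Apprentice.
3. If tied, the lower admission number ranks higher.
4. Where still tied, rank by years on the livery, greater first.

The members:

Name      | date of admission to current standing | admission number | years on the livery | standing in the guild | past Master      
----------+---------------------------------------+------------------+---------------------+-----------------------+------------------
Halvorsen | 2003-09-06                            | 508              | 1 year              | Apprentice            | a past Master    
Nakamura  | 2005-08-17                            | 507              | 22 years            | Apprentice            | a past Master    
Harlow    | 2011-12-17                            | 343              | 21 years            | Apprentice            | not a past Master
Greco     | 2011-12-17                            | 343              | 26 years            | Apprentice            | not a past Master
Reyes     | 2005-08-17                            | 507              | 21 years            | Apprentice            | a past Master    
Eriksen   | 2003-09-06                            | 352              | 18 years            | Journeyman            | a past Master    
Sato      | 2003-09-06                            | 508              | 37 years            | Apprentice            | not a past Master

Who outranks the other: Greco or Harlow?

Greco

By date of admission to current standing (earlier first): Eriksen, Sato and Halvorsen (each 2003-09-06); then Nakamura and Reyes (both 2005-08-17); then Greco and Harlow (both 2011-12-17).
Among Eriksen, Sato and Halvorsen, by standing in the guild: Eriksen (Journeyman) before Sato and Halvorsen (Apprentice).
Sato and Halvorsen both have admission number 508, so the next rule applies.
Among Sato and Halvorsen, by years on the livery (higher first): Sato (37 years) before Halvorsen (1 year).
Nakamura and Reyes are each Apprentice, so the next rule applies.
Nakamura and Reyes both have admission number 507, so the next rule applies.
Among Nakamura and Reyes, by years on the livery (higher first): Nakamura (22 years) before Reyes (21 years).
Greco and Harlow are each Apprentice, so the next rule applies.
Greco and Harlow both have admission number 343, so the next rule applies.
Among Greco and Harlow, by years on the livery (higher first): Greco (26 years) before Harlow (21 years).
So Greco takes precedence.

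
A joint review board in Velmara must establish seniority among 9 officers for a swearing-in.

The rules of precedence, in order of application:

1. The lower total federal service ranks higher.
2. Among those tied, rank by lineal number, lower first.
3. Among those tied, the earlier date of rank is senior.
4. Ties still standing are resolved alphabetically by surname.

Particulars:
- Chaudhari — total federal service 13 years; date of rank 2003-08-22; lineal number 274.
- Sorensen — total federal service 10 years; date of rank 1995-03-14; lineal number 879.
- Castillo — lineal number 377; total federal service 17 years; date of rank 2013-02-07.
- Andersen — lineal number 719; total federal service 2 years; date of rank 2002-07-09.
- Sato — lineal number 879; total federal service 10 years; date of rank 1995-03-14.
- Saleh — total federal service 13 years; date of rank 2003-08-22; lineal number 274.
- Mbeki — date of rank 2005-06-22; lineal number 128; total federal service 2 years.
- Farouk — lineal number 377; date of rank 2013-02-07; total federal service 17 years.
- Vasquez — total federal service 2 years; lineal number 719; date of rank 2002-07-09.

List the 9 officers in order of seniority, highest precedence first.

Mbeki, Andersen, Vasquez, Sato, Sorensen, Chaudhari, Saleh, Castillo, Farouk

By total federal service (lower first): Mbeki, Andersen and Vasquez (each 2 years); then Sato and Sorensen (both 10 years); then Chaudhari and Saleh (both 13 years); then Castillo and Farouk (both 17 years).
Among Mbeki, Andersen and Vasquez, by lineal number (lower first): Mbeki (128) before Andersen and Vasquez (719).
Andersen and Vasquez both have date of rank 2002-07-09, so the next rule applies.
Among Andersen and Vasquez, alphabetically by surname: Andersen before Vasquez.
Sato and Sorensen both have lineal number 879, so the next rule applies.
Sato and Sorensen both have date of rank 1995-03-14, so the next rule applies.
Among Sato and Sorensen, alphabetically by surname: Sato before Sorensen.
Chaudhari and Saleh both have lineal number 274, so the next rule applies.
Chaudhari and Saleh both have date of rank 2003-08-22, so the next rule applies.
Among Chaudhari and Saleh, alphabetically by surname: Chaudhari before Saleh.
Castillo and Farouk both have lineal number 377, so the next rule applies.
Castillo and Farouk both have date of rank 2013-02-07, so the next rule applies.
Among Castillo and Farouk, alphabetically by surname: Castillo before Farouk.
Full order: Mbeki, Andersen, Vasquez, Sato, Sorensen, Chaudhari, Saleh, Castillo, Farouk.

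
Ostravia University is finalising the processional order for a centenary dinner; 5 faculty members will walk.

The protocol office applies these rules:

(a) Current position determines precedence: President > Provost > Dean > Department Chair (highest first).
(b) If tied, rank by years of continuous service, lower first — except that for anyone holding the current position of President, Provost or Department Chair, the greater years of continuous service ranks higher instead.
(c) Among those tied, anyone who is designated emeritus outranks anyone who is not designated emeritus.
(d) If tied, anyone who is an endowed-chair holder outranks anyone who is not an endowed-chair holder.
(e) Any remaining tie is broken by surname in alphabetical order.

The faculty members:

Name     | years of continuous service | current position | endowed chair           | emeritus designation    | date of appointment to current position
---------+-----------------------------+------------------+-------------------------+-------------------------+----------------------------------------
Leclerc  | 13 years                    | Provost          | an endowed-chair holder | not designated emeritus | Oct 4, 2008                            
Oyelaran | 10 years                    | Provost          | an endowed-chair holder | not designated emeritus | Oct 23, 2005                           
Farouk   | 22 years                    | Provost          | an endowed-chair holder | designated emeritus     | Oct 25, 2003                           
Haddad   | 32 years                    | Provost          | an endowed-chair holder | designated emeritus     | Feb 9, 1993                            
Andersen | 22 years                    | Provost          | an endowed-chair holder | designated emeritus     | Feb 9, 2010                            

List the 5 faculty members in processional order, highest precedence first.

By current position: Haddad, Andersen, Farouk, Leclerc and Oyelaran (Provost).
Among Haddad, Andersen, Farouk, Leclerc and Oyelaran, by years of continuous service (higher first) (reversed rule for this group): Haddad (32 years) before Andersen and Farouk (22 years) before Leclerc (13 years) before Oyelaran (10 years).
Andersen and Farouk are each designated emeritus, so the next rule applies.
Andersen and Farouk are each an endowed-chair holder, so the next rule applies.
Among Andersen and Farouk, alphabetically by surname: Andersen before Farouk.
Full order: Haddad, Andersen, Farouk, Leclerc, Oyelaran.

Haddad, Andersen, Farouk, Leclerc, Oyelaran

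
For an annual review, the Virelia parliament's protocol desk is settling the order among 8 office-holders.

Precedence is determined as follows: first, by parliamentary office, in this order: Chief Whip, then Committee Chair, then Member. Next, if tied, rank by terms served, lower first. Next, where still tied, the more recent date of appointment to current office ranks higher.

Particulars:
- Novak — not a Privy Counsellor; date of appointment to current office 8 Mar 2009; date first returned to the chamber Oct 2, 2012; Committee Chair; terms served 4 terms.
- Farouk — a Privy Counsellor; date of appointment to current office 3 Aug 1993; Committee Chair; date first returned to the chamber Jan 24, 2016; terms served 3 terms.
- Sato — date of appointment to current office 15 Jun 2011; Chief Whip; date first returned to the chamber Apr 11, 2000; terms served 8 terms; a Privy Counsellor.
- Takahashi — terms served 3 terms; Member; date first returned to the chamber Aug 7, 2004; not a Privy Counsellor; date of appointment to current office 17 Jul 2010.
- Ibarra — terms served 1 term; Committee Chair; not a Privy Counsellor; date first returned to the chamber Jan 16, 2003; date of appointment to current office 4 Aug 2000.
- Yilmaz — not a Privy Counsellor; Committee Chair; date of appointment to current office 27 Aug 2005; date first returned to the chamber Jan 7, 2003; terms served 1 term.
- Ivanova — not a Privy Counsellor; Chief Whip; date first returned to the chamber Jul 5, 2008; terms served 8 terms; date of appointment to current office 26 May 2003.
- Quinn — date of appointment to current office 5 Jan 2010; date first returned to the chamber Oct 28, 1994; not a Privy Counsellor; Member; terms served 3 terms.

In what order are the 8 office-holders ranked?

By parliamentary office: Sato and Ivanova (Chief Whip); then Yilmaz, Ibarra, Farouk and Novak (Committee Chair); then Takahashi and Quinn (Member).
Sato and Ivanova both have terms served 8 terms, so the next rule applies.
Among Sato and Ivanova, by date of appointment to current office (later first): Sato (15 Jun 2011) before Ivanova (26 May 2003).
Among Yilmaz, Ibarra, Farouk and Novak, by terms served (lower first): Yilmaz and Ibarra (1 term) before Farouk (3 terms) before Novak (4 terms).
Among Yilmaz and Ibarra, by date of appointment to current office (later first): Yilmaz (27 Aug 2005) before Ibarra (4 Aug 2000).
Takahashi and Quinn both have terms served 3 terms, so the next rule applies.
Among Takahashi and Quinn, by date of appointment to current office (later first): Takahashi (17 Jul 2010) before Quinn (5 Jan 2010).
Full order: Sato, Ivanova, Yilmaz, Ibarra, Farouk, Novak, Takahashi, Quinn.

Sato, Ivanova, Yilmaz, Ibarra, Farouk, Novak, Takahashi, Quinn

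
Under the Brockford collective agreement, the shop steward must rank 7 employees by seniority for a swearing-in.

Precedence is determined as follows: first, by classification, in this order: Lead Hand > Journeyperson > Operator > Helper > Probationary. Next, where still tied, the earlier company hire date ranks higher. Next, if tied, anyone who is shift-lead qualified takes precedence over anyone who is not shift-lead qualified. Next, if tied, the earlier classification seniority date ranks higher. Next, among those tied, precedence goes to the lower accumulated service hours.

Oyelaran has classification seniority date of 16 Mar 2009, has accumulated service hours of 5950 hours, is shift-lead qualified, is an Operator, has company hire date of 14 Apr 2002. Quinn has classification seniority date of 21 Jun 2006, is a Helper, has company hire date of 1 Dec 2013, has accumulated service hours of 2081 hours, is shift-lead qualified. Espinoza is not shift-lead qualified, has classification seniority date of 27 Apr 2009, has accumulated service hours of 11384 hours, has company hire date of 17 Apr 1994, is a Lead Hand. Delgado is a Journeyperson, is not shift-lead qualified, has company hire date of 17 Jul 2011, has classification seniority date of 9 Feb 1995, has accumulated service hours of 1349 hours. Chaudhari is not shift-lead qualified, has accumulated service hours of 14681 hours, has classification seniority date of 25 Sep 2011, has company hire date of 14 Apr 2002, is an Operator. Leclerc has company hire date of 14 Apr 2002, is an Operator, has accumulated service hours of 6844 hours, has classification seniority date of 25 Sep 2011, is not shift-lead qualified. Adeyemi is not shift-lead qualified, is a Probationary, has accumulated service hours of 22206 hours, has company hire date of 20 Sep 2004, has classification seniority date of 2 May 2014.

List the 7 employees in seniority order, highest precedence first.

Espinoza, Delgado, Oyelaran, Leclerc, Chaudhari, Quinn, Adeyemi

By classification: Espinoza (Lead Hand); then Delgado (Journeyperson); then Oyelaran, Leclerc and Chaudhari (Operator); then Quinn (Helper); then Adeyemi (Probationary).
Oyelaran, Leclerc and Chaudhari all have company hire date 14 Apr 2002, so the next rule applies.
Among Oyelaran, Leclerc and Chaudhari, shift-lead qualified before not shift-lead qualified: Oyelaran (shift-lead qualified) before Leclerc and Chaudhari (not shift-lead qualified).
Leclerc and Chaudhari both have classification seniority date 25 Sep 2011, so the next rule applies.
Among Leclerc and Chaudhari, by accumulated service hours (lower first): Leclerc (6844 hours) before Chaudhari (14681 hours).
Full order: Espinoza, Delgado, Oyelaran, Leclerc, Chaudhari, Quinn, Adeyemi.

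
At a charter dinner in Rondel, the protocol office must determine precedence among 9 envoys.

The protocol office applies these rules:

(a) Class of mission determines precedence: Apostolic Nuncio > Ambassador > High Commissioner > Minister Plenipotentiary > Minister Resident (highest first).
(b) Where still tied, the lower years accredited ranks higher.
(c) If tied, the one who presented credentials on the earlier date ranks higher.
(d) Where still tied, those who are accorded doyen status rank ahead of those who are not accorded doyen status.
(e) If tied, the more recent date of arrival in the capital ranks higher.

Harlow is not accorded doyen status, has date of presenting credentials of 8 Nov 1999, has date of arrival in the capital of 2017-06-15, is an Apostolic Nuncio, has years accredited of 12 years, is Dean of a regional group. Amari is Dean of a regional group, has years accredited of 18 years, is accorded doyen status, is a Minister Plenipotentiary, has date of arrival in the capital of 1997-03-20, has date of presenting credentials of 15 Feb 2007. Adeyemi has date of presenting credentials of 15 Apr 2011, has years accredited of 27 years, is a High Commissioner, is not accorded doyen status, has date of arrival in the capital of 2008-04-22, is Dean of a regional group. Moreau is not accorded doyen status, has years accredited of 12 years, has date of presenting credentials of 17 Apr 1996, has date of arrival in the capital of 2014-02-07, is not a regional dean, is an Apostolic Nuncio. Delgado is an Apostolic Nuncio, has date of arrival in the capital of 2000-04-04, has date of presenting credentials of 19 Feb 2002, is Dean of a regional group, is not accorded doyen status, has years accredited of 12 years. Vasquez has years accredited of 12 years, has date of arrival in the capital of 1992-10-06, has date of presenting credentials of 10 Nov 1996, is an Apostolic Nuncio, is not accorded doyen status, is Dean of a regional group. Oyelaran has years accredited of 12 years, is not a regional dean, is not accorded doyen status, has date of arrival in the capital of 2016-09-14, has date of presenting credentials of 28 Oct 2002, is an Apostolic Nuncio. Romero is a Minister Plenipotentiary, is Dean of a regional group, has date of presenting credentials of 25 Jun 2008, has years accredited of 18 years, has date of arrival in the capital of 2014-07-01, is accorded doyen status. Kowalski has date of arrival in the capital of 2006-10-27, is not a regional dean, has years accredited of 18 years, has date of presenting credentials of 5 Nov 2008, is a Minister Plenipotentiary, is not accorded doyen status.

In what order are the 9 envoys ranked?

By class of mission: Moreau, Vasquez, Harlow, Delgado and Oyelaran (Apostolic Nuncio); then Adeyemi (High Commissioner); then Amari, Romero and Kowalski (Minister Plenipotentiary).
Moreau, Vasquez, Harlow, Delgado and Oyelaran all have years accredited 12 years, so the next rule applies.
Among Moreau, Vasquez, Harlow, Delgado and Oyelaran, by date of presenting credentials (earlier first): Moreau (17 Apr 1996) before Vasquez (10 Nov 1996) before Harlow (8 Nov 1999) before Delgado (19 Feb 2002) before Oyelaran (28 Oct 2002).
Amari, Romero and Kowalski all have years accredited 18 years, so the next rule applies.
Among Amari, Romero and Kowalski, by date of presenting credentials (earlier first): Amari (15 Feb 2007) before Romero (25 Jun 2008) before Kowalski (5 Nov 2008).
Full order: Moreau, Vasquez, Harlow, Delgado, Oyelaran, Adeyemi, Amari, Romero, Kowalski.

Moreau, Vasquez, Harlow, Delgado, Oyelaran, Adeyemi, Amari, Romero, Kowalski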